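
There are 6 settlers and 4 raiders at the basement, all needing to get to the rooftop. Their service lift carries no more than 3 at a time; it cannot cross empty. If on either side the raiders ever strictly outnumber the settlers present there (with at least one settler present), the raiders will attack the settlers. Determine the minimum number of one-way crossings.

9

Counting alone: each trip to the rooftop takes at most 3 across and each return brings at least 1 back, so after t trips out (and t−1 returns) at most 3t − (t−1) of the 10 are across; that first reaches 10 at t = 5, so at least 9 crossings are needed.
The plan below uses exactly 9 crossings, so it is optimal:
1. 2 raiders → the rooftop.  (the basement: 6S 2R; the rooftop: 0S 2R)
2. 1 raider ← the basement.  (the basement: 6S 3R; the rooftop: 0S 1R)
3. 3 raiders → the rooftop.  (the basement: 6S 0R; the rooftop: 0S 4R)
4. 1 raider ← the basement.  (the basement: 6S 1R; the rooftop: 0S 3R)
5. 3 settlers → the rooftop.  (the basement: 3S 1R; the rooftop: 3S 3R)
6. 1 raider ← the basement.  (the basement: 3S 2R; the rooftop: 3S 2R)
7. 1 settler and 2 raiders → the rooftop.  (the basement: 2S 0R; the rooftop: 4S 4R)
8. 1 raider ← the basement.  (the basement: 2S 1R; the rooftop: 4S 3R)
9. 2 settlers and 1 raider → the rooftop.  (the basement: 0S 0R; the rooftop: 6S 4R)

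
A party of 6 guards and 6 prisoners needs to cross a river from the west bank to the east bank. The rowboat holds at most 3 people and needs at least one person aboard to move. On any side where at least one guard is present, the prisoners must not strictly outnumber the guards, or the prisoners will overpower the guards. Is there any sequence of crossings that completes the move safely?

Following every safe sequence of crossings from the start, the most of the 12 that can be at the east bank as the rowboat arrives there on crossings 1, 3, 5 is 3, 5, 6 respectively; the best ever achieved is 6 of 12.
From crossing 7 on, no configuration arises that was not already reachable earlier: only 17 distinct safe configurations (who is on which side, and where the rowboat is) can ever be reached, none of them has everyone across, and every continuation just revisits them. They are: 0 guards + 0 prisoners across (rowboat back at the start); 0 guards + 1 prisoner across (rowboat there); 0 guards + 1 prisoner across (rowboat back at the start); 0 guards + 2 prisoners across (rowboat there); 0 guards + 2 prisoners across (rowboat back at the start); 0 guards + 3 prisoners across (rowboat there); 0 guards + 3 prisoners across (rowboat back at the start); 0 guards + 4 prisoners across (rowboat there); 0 guards + 4 prisoners across (rowboat back at the start); 0 guards + 5 prisoners across (rowboat there); 0 guards + 5 prisoners across (rowboat back at the start); 0 guards + 6 prisoners across (rowboat there); 1 guard + 1 prisoner across (rowboat there); 1 guard + 1 prisoner across (rowboat back at the start); 2 guards + 2 prisoners across (rowboat there); 2 guards + 2 prisoners across (rowboat back at the start); 3 guards + 3 prisoners across (rowboat there). So no valid plan exists.

No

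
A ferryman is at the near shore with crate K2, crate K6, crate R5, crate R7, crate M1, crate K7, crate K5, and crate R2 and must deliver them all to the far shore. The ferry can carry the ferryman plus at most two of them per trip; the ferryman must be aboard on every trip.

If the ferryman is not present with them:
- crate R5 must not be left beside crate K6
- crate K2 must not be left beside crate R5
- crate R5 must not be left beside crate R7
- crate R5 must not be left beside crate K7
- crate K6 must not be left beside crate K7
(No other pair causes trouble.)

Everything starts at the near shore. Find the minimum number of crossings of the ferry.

13

Counting alone: the ferryman can take at most 2 across per trip to the far shore, so moving all 8 needs at least 4 loaded trips out, with a return between consecutive ones — at least 7 crossings.
The safety rule pushes this higher. Following every safe sequence of crossings, the most of the 8 that can be at the far shore as the ferry arrives there on crossings 7, 9, 11 is 5, 6, 7 respectively — never all 8.
So no plan with fewer than 13 crossings exists, and this one achieves 13:
1. Ferryman goes to the far shore with crate K6 and crate R5.  [the near shore: crate K2, crate K5, crate K7, crate M1, crate R2, crate R7 | the far shore: crate K6, crate R5]
2. Ferryman goes back to the near shore with crate K6.  [the near shore: crate K2, crate K5, crate K6, crate K7, crate M1, crate R2, crate R7 | the far shore: crate R5]
3. Ferryman goes to the far shore with crate K2 and crate K6.  [the near shore: crate K5, crate K7, crate M1, crate R2, crate R7 | the far shore: crate K2, crate K6, crate R5]
4. Ferryman goes back to the near shore with crate R5.  [the near shore: crate K5, crate K7, crate M1, crate R2, crate R5, crate R7 | the far shore: crate K2, crate K6]
5. Ferryman goes to the far shore with crate R5 and crate R7.  [the near shore: crate K5, crate K7, crate M1, crate R2 | the far shore: crate K2, crate K6, crate R5, crate R7]
6. Ferryman goes back to the near shore with crate R5.  [the near shore: crate K5, crate K7, crate M1, crate R2, crate R5 | the far shore: crate K2, crate K6, crate R7]
7. Ferryman goes to the far shore with crate M1 and crate R5.  [the near shore: crate K5, crate K7, crate R2 | the far shore: crate K2, crate K6, crate M1, crate R5, crate R7]
8. Ferryman goes back to the near shore with crate R5.  [the near shore: crate K5, crate K7, crate R2, crate R5 | the far shore: crate K2, crate K6, crate M1, crate R7]
9. Ferryman goes to the far shore with crate K5 and crate R5.  [the near shore: crate K7, crate R2 | the far shore: crate K2, crate K5, crate K6, crate M1, crate R5, crate R7]
10. Ferryman goes back to the near shore with crate R5.  [the near shore: crate K7, crate R2, crate R5 | the far shore: crate K2, crate K5, crate K6, crate M1, crate R7]
11. Ferryman goes to the far shore with crate R2 and crate R5.  [the near shore: crate K7 | the far shore: crate K2, crate K5, crate K6, crate M1, crate R2, crate R5, crate R7]
12. Ferryman goes back to the near shore with crate R5.  [the near shore: crate K7, crate R5 | the far shore: crate K2, crate K5, crate K6, crate M1, crate R2, crate R7]
13. Ferryman goes to the far shore with crate K7 and crate R5.  [the near shore: — | the far shore: crate K2, crate K5, crate K6, crate K7, crate M1, crate R2, crate R5, crate R7]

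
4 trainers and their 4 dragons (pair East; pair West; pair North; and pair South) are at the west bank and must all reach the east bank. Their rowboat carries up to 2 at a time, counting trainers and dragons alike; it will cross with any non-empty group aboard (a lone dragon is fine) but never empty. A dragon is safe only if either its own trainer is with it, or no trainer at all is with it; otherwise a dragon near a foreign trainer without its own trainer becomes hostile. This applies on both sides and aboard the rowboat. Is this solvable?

Following every safe sequence of crossings from the start, the most of the 8 that can be at the east bank as the rowboat arrives there on crossings 1, 3, 5 is 2, 3, 4 respectively; the best ever achieved is 4 of 8.
From crossing 7 on, no configuration arises that was not already reachable earlier: only 44 distinct safe configurations (who is on which side, and where the rowboat is) can ever be reached, none of them has everyone across, and every continuation just revisits them. So no valid plan exists.

No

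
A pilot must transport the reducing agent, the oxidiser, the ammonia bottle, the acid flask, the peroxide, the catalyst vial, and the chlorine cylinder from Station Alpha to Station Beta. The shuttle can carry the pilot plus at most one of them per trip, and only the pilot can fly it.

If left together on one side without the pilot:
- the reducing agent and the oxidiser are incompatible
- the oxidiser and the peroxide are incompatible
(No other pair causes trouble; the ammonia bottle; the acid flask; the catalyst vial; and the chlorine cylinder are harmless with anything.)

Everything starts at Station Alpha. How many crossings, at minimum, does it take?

15

Counting alone: the pilot can take at most 1 across per trip to Station Beta, so moving all 7 needs at least 7 loaded trips out, with a return between consecutive ones — at least 13 crossings.
The safety rule pushes this higher. Following every safe sequence of crossings, the most of the 7 that can be at Station Beta as the shuttle arrives there on crossing 13 is 6 — never all 7.
So no plan with fewer than 15 crossings exists, and this one achieves 15:
1. Pilot goes to Station Beta with the oxidiser.  [Station Alpha: the acid flask, the ammonia bottle, the catalyst vial, the chlorine cylinder, the peroxide, the reducing agent | Station Beta: the oxidiser]
2. Pilot goes back to Station Alpha alone.  [Station Alpha: the acid flask, the ammonia bottle, the catalyst vial, the chlorine cylinder, the peroxide, the reducing agent | Station Beta: the oxidiser]
3. Pilot goes to Station Beta with the reducing agent.  [Station Alpha: the acid flask, the ammonia bottle, the catalyst vial, the chlorine cylinder, the peroxide | Station Beta: the oxidiser, the reducing agent]
4. Pilot goes back to Station Alpha with the oxidiser.  [Station Alpha: the acid flask, the ammonia bottle, the catalyst vial, the chlorine cylinder, the oxidiser, the peroxide | Station Beta: the reducing agent]
5. Pilot goes to Station Beta with the peroxide.  [Station Alpha: the acid flask, the ammonia bottle, the catalyst vial, the chlorine cylinder, the oxidiser | Station Beta: the peroxide, the reducing agent]
6. Pilot goes back to Station Alpha alone.  [Station Alpha: the acid flask, the ammonia bottle, the catalyst vial, the chlorine cylinder, the oxidiser | Station Beta: the peroxide, the reducing agent]
7. Pilot goes to Station Beta with the ammonia bottle.  [Station Alpha: the acid flask, the catalyst vial, the chlorine cylinder, the oxidiser | Station Beta: the ammonia bottle, the peroxide, the reducing agent]
8. Pilot goes back to Station Alpha alone.  [Station Alpha: the acid flask, the catalyst vial, the chlorine cylinder, the oxidiser | Station Beta: the ammonia bottle, the peroxide, the reducing agent]
9. Pilot goes to Station Beta with the acid flask.  [Station Alpha: the catalyst vial, the chlorine cylinder, the oxidiser | Station Beta: the acid flask, the ammonia bottle, the peroxide, the reducing agent]
10. Pilot goes back to Station Alpha alone.  [Station Alpha: the catalyst vial, the chlorine cylinder, the oxidiser | Station Beta: the acid flask, the ammonia bottle, the peroxide, the reducing agent]
11. Pilot goes to Station Beta with the catalyst vial.  [Station Alpha: the chlorine cylinder, the oxidiser | Station Beta: the acid flask, the ammonia bottle, the catalyst vial, the peroxide, the reducing agent]
12. Pilot goes back to Station Alpha alone.  [Station Alpha: the chlorine cylinder, the oxidiser | Station Beta: the acid flask, the ammonia bottle, the catalyst vial, the peroxide, the reducing agent]
13. Pilot goes to Station Beta with the chlorine cylinder.  [Station Alpha: the oxidiser | Station Beta: the acid flask, the ammonia bottle, the catalyst vial, the chlorine cylinder, the peroxide, the reducing agent]
14. Pilot goes back to Station Alpha alone.  [Station Alpha: the oxidiser | Station Beta: the acid flask, the ammonia bottle, the catalyst vial, the chlorine cylinder, the peroxide, the reducing agent]
15. Pilot goes to Station Beta with the oxidiser.  [Station Alpha: — | Station Beta: the acid flask, the ammonia bottle, the catalyst vial, the chlorine cylinder, the oxidiser, the peroxide, the reducing agent]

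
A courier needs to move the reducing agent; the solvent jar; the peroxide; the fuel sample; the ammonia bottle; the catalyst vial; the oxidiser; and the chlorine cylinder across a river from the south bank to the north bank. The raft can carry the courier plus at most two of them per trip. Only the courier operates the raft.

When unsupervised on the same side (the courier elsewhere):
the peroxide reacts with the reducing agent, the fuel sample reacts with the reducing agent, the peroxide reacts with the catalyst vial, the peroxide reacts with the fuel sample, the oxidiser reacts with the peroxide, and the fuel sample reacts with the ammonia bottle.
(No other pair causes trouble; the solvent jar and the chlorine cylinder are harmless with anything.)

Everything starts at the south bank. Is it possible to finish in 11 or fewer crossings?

No

Counting alone: the courier can take at most 2 across per trip to the north bank, so moving all 8 needs at least 4 loaded trips out, with a return between consecutive ones — at least 7 crossings.
The safety rule pushes this higher. Following every safe sequence of crossings, the most of the 8 that can be at the north bank as the raft arrives there on crossings 7, 9, 11 is 5, 6, 7 respectively — never all 8.
So the move cannot be finished within 11 crossings. (The shortest complete plan takes 13:)
1. Courier goes to the north bank with the fuel sample and the peroxide.  [the south bank: the ammonia bottle, the catalyst vial, the chlorine cylinder, the oxidiser, the reducing agent, the solvent jar | the north bank: the fuel sample, the peroxide]
2. Courier goes back to the south bank with the peroxide.  [the south bank: the ammonia bottle, the catalyst vial, the chlorine cylinder, the oxidiser, the peroxide, the reducing agent, the solvent jar | the north bank: the fuel sample]
3. Courier goes to the north bank with the peroxide and the solvent jar.  [the south bank: the ammonia bottle, the catalyst vial, the chlorine cylinder, the oxidiser, the reducing agent | the north bank: the fuel sample, the peroxide, the solvent jar]
4. Courier goes back to the south bank with the peroxide.  [the south bank: the ammonia bottle, the catalyst vial, the chlorine cylinder, the oxidiser, the peroxide, the reducing agent | the north bank: the fuel sample, the solvent jar]
5. Courier goes to the north bank with the ammonia bottle and the peroxide.  [the south bank: the catalyst vial, the chlorine cylinder, the oxidiser, the reducing agent | the north bank: the ammonia bottle, the fuel sample, the peroxide, the solvent jar]
6. Courier goes back to the south bank with the fuel sample.  [the south bank: the catalyst vial, the chlorine cylinder, the fuel sample, the oxidiser, the reducing agent | the north bank: the ammonia bottle, the peroxide, the solvent jar]
7. Courier goes to the north bank with the catalyst vial and the reducing agent.  [the south bank: the chlorine cylinder, the fuel sample, the oxidiser | the north bank: the ammonia bottle, the catalyst vial, the peroxide, the reducing agent, the solvent jar]
8. Courier goes back to the south bank with the peroxide.  [the south bank: the chlorine cylinder, the fuel sample, the oxidiser, the peroxide | the north bank: the ammonia bottle, the catalyst vial, the reducing agent, the solvent jar]
9. Courier goes to the north bank with the oxidiser and the peroxide.  [the south bank: the chlorine cylinder, the fuel sample | the north bank: the ammonia bottle, the catalyst vial, the oxidiser, the peroxide, the reducing agent, the solvent jar]
10. Courier goes back to the south bank with the peroxide.  [the south bank: the chlorine cylinder, the fuel sample, the peroxide | the north bank: the ammonia bottle, the catalyst vial, the oxidiser, the reducing agent, the solvent jar]
11. Courier goes to the north bank with the chlorine cylinder and the peroxide.  [the south bank: the fuel sample | the north bank: the ammonia bottle, the catalyst vial, the chlorine cylinder, the oxidiser, the peroxide, the reducing agent, the solvent jar]
12. Courier goes back to the south bank with the peroxide.  [the south bank: the fuel sample, the peroxide | the north bank: the ammonia bottle, the catalyst vial, the chlorine cylinder, the oxidiser, the reducing agent, the solvent jar]
13. Courier goes to the north bank with the fuel sample and the peroxide.  [the south bank: — | the north bank: the ammonia bottle, the catalyst vial, the chlorine cylinder, the fuel sample, the oxidiser, the peroxide, the reducing agent, the solvent jar]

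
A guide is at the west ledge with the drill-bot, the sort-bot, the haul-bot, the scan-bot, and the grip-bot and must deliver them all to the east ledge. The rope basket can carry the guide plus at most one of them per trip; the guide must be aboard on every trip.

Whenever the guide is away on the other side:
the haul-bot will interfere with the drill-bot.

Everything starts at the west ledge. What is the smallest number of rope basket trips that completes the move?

9

Counting alone: the guide can take at most 1 across per trip to the east ledge, so moving all 5 needs at least 5 loaded trips out, with a return between consecutive ones — at least 9 crossings.
The plan below uses exactly 9 crossings, so it is optimal:
1. Guide goes to the east ledge with the drill-bot.
2. Guide goes back to the west ledge alone.
3. Guide goes to the east ledge with the sort-bot.
4. Guide goes back to the west ledge alone.
5. Guide goes to the east ledge with the scan-bot.
6. Guide goes back to the west ledge alone.
7. Guide goes to the east ledge with the grip-bot.
8. Guide goes back to the west ledge alone.
9. Guide goes to the east ledge with the haul-bot.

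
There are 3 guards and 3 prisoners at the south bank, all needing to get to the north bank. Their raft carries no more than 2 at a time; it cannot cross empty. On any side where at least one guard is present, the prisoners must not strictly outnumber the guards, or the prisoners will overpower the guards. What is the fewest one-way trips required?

Counting alone: each trip to the north bank takes at most 2 across and each return brings at least 1 back, so after t trips out (and t−1 returns) at most 2t − (t−1) of the 6 are across; that first reaches 6 at t = 5, so at least 9 crossings are needed.
The safety rule pushes this higher. Following every safe sequence of crossings, the most of the 6 that can be at the north bank as the raft arrives there on crossing 9 is 5 — never all 6.
So no plan with fewer than 11 crossings exists, and this one achieves 11:
1. 2 prisoners → the north bank.  (the south bank: 3G 1P; the north bank: 0G 2P)
2. 1 prisoner ← the south bank.  (the south bank: 3G 2P; the north bank: 0G 1P)
3. 2 prisoners → the north bank.  (the south bank: 3G 0P; the north bank: 0G 3P)
4. 1 prisoner ← the south bank.  (the south bank: 3G 1P; the north bank: 0G 2P)
5. 2 guards → the north bank.  (the south bank: 1G 1P; the north bank: 2G 2P)
6. 1 guard and 1 prisoner ← the south bank.  (the south bank: 2G 2P; the north bank: 1G 1P)
7. 2 guards → the north bank.  (the south bank: 0G 2P; the north bank: 3G 1P)
8. 1 prisoner ← the south bank.  (the south bank: 0G 3P; the north bank: 3G 0P)
9. 2 prisoners → the north bank.  (the south bank: 0G 1P; the north bank: 3G 2P)
10. 1 prisoner ← the south bank.  (the south bank: 0G 2P; the north bank: 3G 1P)
11. 2 prisoners → the north bank.  (the south bank: 0G 0P; the north bank: 3G 3P)

11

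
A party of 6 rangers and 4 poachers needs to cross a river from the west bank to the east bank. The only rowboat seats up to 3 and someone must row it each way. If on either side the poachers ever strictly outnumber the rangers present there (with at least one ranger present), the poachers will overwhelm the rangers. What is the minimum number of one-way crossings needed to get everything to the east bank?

9

Counting alone: each trip to the east bank takes at most 3 across and each return brings at least 1 back, so after t trips out (and t−1 returns) at most 3t − (t−1) of the 10 are across; that first reaches 10 at t = 5, so at least 9 crossings are needed.
The plan below uses exactly 9 crossings, so it is optimal:
1. 2 poachers → the east bank.  (the west bank: 6R 2P; the east bank: 0R 2P)
2. 1 poacher ← the west bank.  (the west bank: 6R 3P; the east bank: 0R 1P)
3. 3 poachers → the east bank.  (the west bank: 6R 0P; the east bank: 0R 4P)
4. 1 poacher ← the west bank.  (the west bank: 6R 1P; the east bank: 0R 3P)
5. 3 rangers → the east bank.  (the west bank: 3R 1P; the east bank: 3R 3P)
6. 1 poacher ← the west bank.  (the west bank: 3R 2P; the east bank: 3R 2P)
7. 1 ranger and 2 poachers → the east bank.  (the west bank: 2R 0P; the east bank: 4R 4P)
8. 1 poacher ← the west bank.  (the west bank: 2R 1P; the east bank: 4R 3P)
9. 2 rangers and 1 poacher → the east bank.  (the west bank: 0R 0P; the east bank: 6R 4P)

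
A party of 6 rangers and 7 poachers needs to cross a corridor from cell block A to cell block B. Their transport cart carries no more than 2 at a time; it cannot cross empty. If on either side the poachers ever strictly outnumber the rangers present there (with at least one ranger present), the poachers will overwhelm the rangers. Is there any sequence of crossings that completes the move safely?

The poachers already outnumber the rangers at cell block A before anyone moves, so the starting position itself is disallowed.

No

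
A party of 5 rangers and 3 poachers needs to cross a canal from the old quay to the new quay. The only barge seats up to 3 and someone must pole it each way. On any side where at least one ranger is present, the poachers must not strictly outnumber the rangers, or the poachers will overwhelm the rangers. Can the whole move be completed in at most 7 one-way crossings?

Yes

Yes — this plan uses 7 crossings (≤ 7):
1. 2 poachers → the new quay.  (the old quay: 5R 1P; the new quay: 0R 2P)
2. 1 poacher ← the old quay.  (the old quay: 5R 2P; the new quay: 0R 1P)
3. 2 rangers and 1 poacher → the new quay.  (the old quay: 3R 1P; the new quay: 2R 2P)
4. 1 poacher ← the old quay.  (the old quay: 3R 2P; the new quay: 2R 1P)
5. 1 ranger and 2 poachers → the new quay.  (the old quay: 2R 0P; the new quay: 3R 3P)
6. 1 poacher ← the old quay.  (the old quay: 2R 1P; the new quay: 3R 2P)
7. 2 rangers and 1 poacher → the new quay.  (the old quay: 0R 0P; the new quay: 5R 3P)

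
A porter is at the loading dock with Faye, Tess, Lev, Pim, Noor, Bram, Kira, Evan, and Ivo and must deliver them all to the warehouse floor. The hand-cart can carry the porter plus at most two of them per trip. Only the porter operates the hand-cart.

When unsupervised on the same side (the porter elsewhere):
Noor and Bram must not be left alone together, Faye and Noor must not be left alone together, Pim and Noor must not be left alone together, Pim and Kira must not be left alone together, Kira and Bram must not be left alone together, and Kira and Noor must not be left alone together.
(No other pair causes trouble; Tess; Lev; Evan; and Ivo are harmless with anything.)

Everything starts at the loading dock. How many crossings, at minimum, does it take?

15

Counting alone: the porter can take at most 2 across per trip to the warehouse floor, so moving all 9 needs at least 5 loaded trips out, with a return between consecutive ones — at least 9 crossings.
The safety rule pushes this higher. Following every safe sequence of crossings, the most of the 9 that can be at the warehouse floor as the hand-cart arrives there on crossings 9, 11, 13 is 6, 7, 8 respectively — never all 9.
So no plan with fewer than 15 crossings exists, and this one achieves 15:
1. Porter goes to the warehouse floor with Kira and Noor.
2. Porter goes back to the loading dock with Noor.
3. Porter goes to the warehouse floor with Faye and Noor.
4. Porter goes back to the loading dock with Noor.
5. Porter goes to the warehouse floor with Noor and Tess.
6. Porter goes back to the loading dock with Noor.
7. Porter goes to the warehouse floor with Lev and Noor.
8. Porter goes back to the loading dock with Noor.
9. Porter goes to the warehouse floor with Bram and Pim.
10. Porter goes back to the loading dock with Kira.
11. Porter goes to the warehouse floor with Evan and Noor.
12. Porter goes back to the loading dock with Noor.
13. Porter goes to the warehouse floor with Ivo and Noor.
14. Porter goes back to the loading dock with Noor.
15. Porter goes to the warehouse floor with Kira and Noor.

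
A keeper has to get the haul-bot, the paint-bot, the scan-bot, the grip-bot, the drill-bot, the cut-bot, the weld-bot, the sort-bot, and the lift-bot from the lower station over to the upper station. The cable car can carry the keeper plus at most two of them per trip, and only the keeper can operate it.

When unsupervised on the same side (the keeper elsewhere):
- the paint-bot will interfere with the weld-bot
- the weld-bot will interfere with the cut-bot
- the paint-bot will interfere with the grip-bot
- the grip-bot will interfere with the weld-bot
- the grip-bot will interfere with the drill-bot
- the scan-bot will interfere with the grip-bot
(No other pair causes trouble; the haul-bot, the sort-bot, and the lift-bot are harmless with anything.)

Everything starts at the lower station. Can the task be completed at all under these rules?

Yes

1. Keeper goes to the upper station with the grip-bot and the weld-bot.
2. Keeper goes back to the lower station with the grip-bot.
3. Keeper goes to the upper station with the grip-bot and the haul-bot.
4. Keeper goes back to the lower station with the grip-bot.
5. Keeper goes to the upper station with the grip-bot and the scan-bot.
6. Keeper goes back to the lower station with the grip-bot.
7. Keeper goes to the upper station with the drill-bot and the paint-bot.
8. Keeper goes back to the lower station with the paint-bot.
9. Keeper goes to the upper station with the cut-bot and the paint-bot.
10. Keeper goes back to the lower station with the weld-bot.
11. Keeper goes to the upper station with the grip-bot and the sort-bot.
12. Keeper goes back to the lower station with the grip-bot.
13. Keeper goes to the upper station with the grip-bot and the lift-bot.
14. Keeper goes back to the lower station with the grip-bot.
15. Keeper goes to the upper station with the grip-bot and the weld-bot.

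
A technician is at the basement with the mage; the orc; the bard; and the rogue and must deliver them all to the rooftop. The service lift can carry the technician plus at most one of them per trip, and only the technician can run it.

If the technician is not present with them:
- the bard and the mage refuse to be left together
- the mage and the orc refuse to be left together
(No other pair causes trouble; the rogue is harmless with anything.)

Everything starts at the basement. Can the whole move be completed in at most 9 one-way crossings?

Yes

Yes — this plan uses 9 crossings (≤ 9):
1. Technician goes to the rooftop with the mage.
2. Technician goes back to the basement alone.
3. Technician goes to the rooftop with the orc.
4. Technician goes back to the basement with the mage.
5. Technician goes to the rooftop with the bard.
6. Technician goes back to the basement alone.
7. Technician goes to the rooftop with the rogue.
8. Technician goes back to the basement alone.
9. Technician goes to the rooftop with the mage.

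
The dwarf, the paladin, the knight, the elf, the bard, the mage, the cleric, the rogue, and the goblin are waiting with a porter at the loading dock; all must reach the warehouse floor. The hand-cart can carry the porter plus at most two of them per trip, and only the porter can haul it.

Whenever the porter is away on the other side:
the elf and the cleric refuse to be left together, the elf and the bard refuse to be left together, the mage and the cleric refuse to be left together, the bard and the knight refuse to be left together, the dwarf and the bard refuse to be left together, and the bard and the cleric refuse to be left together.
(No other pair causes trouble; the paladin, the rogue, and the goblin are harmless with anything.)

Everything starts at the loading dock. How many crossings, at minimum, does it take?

15

Counting alone: the porter can take at most 2 across per trip to the warehouse floor, so moving all 9 needs at least 5 loaded trips out, with a return between consecutive ones — at least 9 crossings.
The safety rule pushes this higher. Following every safe sequence of crossings, the most of the 9 that can be at the warehouse floor as the hand-cart arrives there on crossings 9, 11, 13 is 6, 7, 8 respectively — never all 9.
So no plan with fewer than 15 crossings exists, and this one achieves 15:
1. Porter goes to the warehouse floor with the bard and the cleric.  [the loading dock: the dwarf, the elf, the goblin, the knight, the mage, the paladin, the rogue | the warehouse floor: the bard, the cleric]
2. Porter goes back to the loading dock with the bard.  [the loading dock: the bard, the dwarf, the elf, the goblin, the knight, the mage, the paladin, the rogue | the warehouse floor: the cleric]
3. Porter goes to the warehouse floor with the bard and the dwarf.  [the loading dock: the elf, the goblin, the knight, the mage, the paladin, the rogue | the warehouse floor: the bard, the cleric, the dwarf]
4. Porter goes back to the loading dock with the bard.  [the loading dock: the bard, the elf, the goblin, the knight, the mage, the paladin, the rogue | the warehouse floor: the cleric, the dwarf]
5. Porter goes to the warehouse floor with the bard and the paladin.  [the loading dock: the elf, the goblin, the knight, the mage, the rogue | the warehouse floor: the bard, the cleric, the dwarf, the paladin]
6. Porter goes back to the loading dock with the bard.  [the loading dock: the bard, the elf, the goblin, the knight, the mage, the rogue | the warehouse floor: the cleric, the dwarf, the paladin]
7. Porter goes to the warehouse floor with the elf and the knight.  [the loading dock: the bard, the goblin, the mage, the rogue | the warehouse floor: the cleric, the dwarf, the elf, the knight, the paladin]
8. Porter goes back to the loading dock with the elf.  [the loading dock: the bard, the elf, the goblin, the mage, the rogue | the warehouse floor: the cleric, the dwarf, the knight, the paladin]
9. Porter goes to the warehouse floor with the elf and the mage.  [the loading dock: the bard, the goblin, the rogue | the warehouse floor: the cleric, the dwarf, the elf, the knight, the mage, the paladin]
10. Porter goes back to the loading dock with the cleric.  [the loading dock: the bard, the cleric, the goblin, the rogue | the warehouse floor: the dwarf, the elf, the knight, the mage, the paladin]
11. Porter goes to the warehouse floor with the bard and the rogue.  [the loading dock: the cleric, the goblin | the warehouse floor: the bard, the dwarf, the elf, the knight, the mage, the paladin, the rogue]
12. Porter goes back to the loading dock with the bard.  [the loading dock: the bard, the cleric, the goblin | the warehouse floor: the dwarf, the elf, the knight, the mage, the paladin, the rogue]
13. Porter goes to the warehouse floor with the bard and the goblin.  [the loading dock: the cleric | the warehouse floor: the bard, the dwarf, the elf, the goblin, the knight, the mage, the paladin, the rogue]
14. Porter goes back to the loading dock with the bard.  [the loading dock: the bard, the cleric | the warehouse floor: the dwarf, the elf, the goblin, the knight, the mage, the paladin, the rogue]
15. Porter goes to the warehouse floor with the bard and the cleric.  [the loading dock: — | the warehouse floor: the bard, the cleric, the dwarf, the elf, the goblin, the knight, the mage, the paladin, the rogue]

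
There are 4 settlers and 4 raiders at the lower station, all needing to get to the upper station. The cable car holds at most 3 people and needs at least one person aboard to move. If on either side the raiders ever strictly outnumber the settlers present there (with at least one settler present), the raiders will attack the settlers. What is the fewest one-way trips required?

9

Counting alone: each trip to the upper station takes at most 3 across and each return brings at least 1 back, so after t trips out (and t−1 returns) at most 3t − (t−1) of the 8 are across; that first reaches 8 at t = 4, so at least 7 crossings are needed.
The safety rule pushes this higher. Following every safe sequence of crossings, the most of the 8 that can be at the upper station as the cable car arrives there on crossing 7 is 7 — never all 8.
So no plan with fewer than 9 crossings exists, and this one achieves 9:
1. 2 raiders → the upper station.  (the lower station: 4S 2R; the upper station: 0S 2R)
2. 1 raider ← the lower station.  (the lower station: 4S 3R; the upper station: 0S 1R)
3. 3 raiders → the upper station.  (the lower station: 4S 0R; the upper station: 0S 4R)
4. 1 raider ← the lower station.  (the lower station: 4S 1R; the upper station: 0S 3R)
5. 3 settlers → the upper station.  (the lower station: 1S 1R; the upper station: 3S 3R)
6. 1 settler and 1 raider ← the lower station.  (the lower station: 2S 2R; the upper station: 2S 2R)
7. 2 settlers → the upper station.  (the lower station: 0S 2R; the upper station: 4S 2R)
8. 1 raider ← the lower station.  (the lower station: 0S 3R; the upper station: 4S 1R)
9. 3 raiders → the upper station.  (the lower station: 0S 0R; the upper station: 4S 4R)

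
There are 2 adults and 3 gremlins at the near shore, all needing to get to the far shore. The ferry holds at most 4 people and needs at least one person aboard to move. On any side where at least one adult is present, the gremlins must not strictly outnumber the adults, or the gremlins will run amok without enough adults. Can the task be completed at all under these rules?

The gremlins already outnumber the adults at the near shore before anyone moves, so the starting position itself is disallowed.

No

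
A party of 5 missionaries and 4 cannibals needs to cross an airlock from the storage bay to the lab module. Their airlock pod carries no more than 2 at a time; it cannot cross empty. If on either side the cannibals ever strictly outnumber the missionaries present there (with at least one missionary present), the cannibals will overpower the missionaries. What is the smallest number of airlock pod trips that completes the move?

Counting alone: each trip to the lab module takes at most 2 across and each return brings at least 1 back, so after t trips out (and t−1 returns) at most 2t − (t−1) of the 9 are across; that first reaches 9 at t = 8, so at least 15 crossings are needed.
The plan below uses exactly 15 crossings, so it is optimal:
1. 2 cannibals → the lab module.  (the storage bay: 5M 2C; the lab module: 0M 2C)
2. 1 cannibal ← the storage bay.  (the storage bay: 5M 3C; the lab module: 0M 1C)
3. 2 cannibals → the lab module.  (the storage bay: 5M 1C; the lab module: 0M 3C)
4. 1 cannibal ← the storage bay.  (the storage bay: 5M 2C; the lab module: 0M 2C)
5. 2 missionaries → the lab module.  (the storage bay: 3M 2C; the lab module: 2M 2C)
6. 1 cannibal ← the storage bay.  (the storage bay: 3M 3C; the lab module: 2M 1C)
7. 1 missionary and 1 cannibal → the lab module.  (the storage bay: 2M 2C; the lab module: 3M 2C)
8. 1 missionary ← the storage bay.  (the storage bay: 3M 2C; the lab module: 2M 2C)
9. 1 missionary and 1 cannibal → the lab module.  (the storage bay: 2M 1C; the lab module: 3M 3C)
10. 1 cannibal ← the storage bay.  (the storage bay: 2M 2C; the lab module: 3M 2C)
11. 1 missionary and 1 cannibal → the lab module.  (the storage bay: 1M 1C; the lab module: 4M 3C)
12. 1 missionary ← the storage bay.  (the storage bay: 2M 1C; the lab module: 3M 3C)
13. 1 missionary and 1 cannibal → the lab module.  (the storage bay: 1M 0C; the lab module: 4M 4C)
14. 1 cannibal ← the storage bay.  (the storage bay: 1M 1C; the lab module: 4M 3C)
15. 1 missionary and 1 cannibal → the lab module.  (the storage bay: 0M 0C; the lab module: 5M 4C)

15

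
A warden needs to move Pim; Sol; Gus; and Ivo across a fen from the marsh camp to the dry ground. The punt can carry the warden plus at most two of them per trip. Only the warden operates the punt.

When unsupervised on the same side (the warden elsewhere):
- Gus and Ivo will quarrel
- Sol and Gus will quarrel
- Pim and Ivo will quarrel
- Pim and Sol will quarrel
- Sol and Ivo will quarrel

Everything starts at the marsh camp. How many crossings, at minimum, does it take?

Counting alone: the warden can take at most 2 across per trip to the dry ground, so moving all 4 needs at least 2 loaded trips out, with a return between consecutive ones — at least 3 crossings.
The safety rule pushes this higher. Following every safe sequence of crossings, the most of the 4 that can be at the dry ground as the punt arrives there on crossing 3 is 3 — never all 4.
So no plan with fewer than 5 crossings exists, and this one achieves 5:
1. Warden goes to the dry ground with Ivo and Sol.  [the marsh camp: Gus, Pim | the dry ground: Ivo, Sol]
2. Warden goes back to the marsh camp with Sol.  [the marsh camp: Gus, Pim, Sol | the dry ground: Ivo]
3. Warden goes to the dry ground with Gus and Pim.  [the marsh camp: Sol | the dry ground: Gus, Ivo, Pim]
4. Warden goes back to the marsh camp with Ivo.  [the marsh camp: Ivo, Sol | the dry ground: Gus, Pim]
5. Warden goes to the dry ground with Ivo and Sol.  [the marsh camp: — | the dry ground: Gus, Ivo, Pim, Sol]

5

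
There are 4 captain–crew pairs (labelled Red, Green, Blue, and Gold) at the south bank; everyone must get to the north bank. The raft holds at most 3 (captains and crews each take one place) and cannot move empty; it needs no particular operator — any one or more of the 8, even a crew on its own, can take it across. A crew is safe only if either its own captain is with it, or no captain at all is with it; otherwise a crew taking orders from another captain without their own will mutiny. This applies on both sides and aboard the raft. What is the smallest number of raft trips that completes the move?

Counting alone: each trip to the north bank takes at most 3 across and each return brings at least 1 back, so after t trips out (and t−1 returns) at most 3t − (t−1) of the 8 are across; that first reaches 8 at t = 4, so at least 7 crossings are needed.
The safety rule pushes this higher. Following every safe sequence of crossings, the most of the 8 that can be at the north bank as the raft arrives there on crossing 7 is 7 — never all 8.
So no plan with fewer than 9 crossings exists, and this one achieves 9:
1. captain Red and crew Red cross → the north bank.
2. captain Red crosses ← the south bank.
3. captain Green, captain Red, and crew Green cross → the north bank.
4. captain Red and crew Red cross ← the south bank.
5. captain Blue, captain Gold, and captain Red cross → the north bank.
6. crew Green crosses ← the south bank.
7. crew Green and crew Red cross → the north bank.
8. crew Red crosses ← the south bank.
9. crew Blue, crew Gold, and crew Red cross → the north bank.

9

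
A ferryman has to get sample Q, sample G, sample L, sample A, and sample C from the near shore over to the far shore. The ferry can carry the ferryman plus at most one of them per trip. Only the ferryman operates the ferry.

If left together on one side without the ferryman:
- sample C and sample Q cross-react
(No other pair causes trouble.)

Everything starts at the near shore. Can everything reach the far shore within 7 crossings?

Counting alone: the ferryman can take at most 1 across per trip to the far shore, so moving all 5 needs at least 5 loaded trips out, with a return between consecutive ones — at least 9 crossings.
Since 7 < 9, 7 crossings cannot be enough. (The shortest complete plan in fact takes 9:)
1. Ferryman goes to the far shore with sample Q.
2. Ferryman goes back to the near shore alone.
3. Ferryman goes to the far shore with sample G.
4. Ferryman goes back to the near shore alone.
5. Ferryman goes to the far shore with sample L.
6. Ferryman goes back to the near shore alone.
7. Ferryman goes to the far shore with sample A.
8. Ferryman goes back to the near shore alone.
9. Ferryman goes to the far shore with sample C.

No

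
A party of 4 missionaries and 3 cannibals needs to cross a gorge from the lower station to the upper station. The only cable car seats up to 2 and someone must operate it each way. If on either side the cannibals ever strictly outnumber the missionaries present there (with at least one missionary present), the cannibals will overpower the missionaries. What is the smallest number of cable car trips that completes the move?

Counting alone: each trip to the upper station takes at most 2 across and each return brings at least 1 back, so after t trips out (and t−1 returns) at most 2t − (t−1) of the 7 are across; that first reaches 7 at t = 6, so at least 11 crossings are needed.
The plan below uses exactly 11 crossings, so it is optimal:
1. 2 cannibals → the upper station.  (the lower station: 4M 1C; the upper station: 0M 2C)
2. 1 cannibal ← the lower station.  (the lower station: 4M 2C; the upper station: 0M 1C)
3. 2 cannibals → the upper station.  (the lower station: 4M 0C; the upper station: 0M 3C)
4. 1 cannibal ← the lower station.  (the lower station: 4M 1C; the upper station: 0M 2C)
5. 2 missionaries → the upper station.  (the lower station: 2M 1C; the upper station: 2M 2C)
6. 1 cannibal ← the lower station.  (the lower station: 2M 2C; the upper station: 2M 1C)
7. 1 missionary and 1 cannibal → the upper station.  (the lower station: 1M 1C; the upper station: 3M 2C)
8. 1 missionary ← the lower station.  (the lower station: 2M 1C; the upper station: 2M 2C)
9. 1 missionary and 1 cannibal → the upper station.  (the lower station: 1M 0C; the upper station: 3M 3C)
10. 1 cannibal ← the lower station.  (the lower station: 1M 1C; the upper station: 3M 2C)
11. 1 missionary and 1 cannibal → the upper station.  (the lower station: 0M 0C; the upper station: 4M 3C)

11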